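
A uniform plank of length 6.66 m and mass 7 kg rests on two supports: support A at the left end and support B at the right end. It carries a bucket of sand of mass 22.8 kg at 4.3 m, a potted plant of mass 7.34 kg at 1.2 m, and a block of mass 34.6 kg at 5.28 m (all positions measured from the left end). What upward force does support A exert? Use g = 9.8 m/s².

Choose support B as the axis so its reaction then has zero moment arm.
Beam weight: 7 × 9.8 = 68.6 N down at 3.33 m → arm 3.33 m, τ = 68.6 × 3.33 = 228.4 N·m counterclockwise.
Bucket of sand: 22.8 × 9.8 = 223.4 N down at 4.3 m → arm 2.36 m, τ = 223.4 × 2.36 = 527.2 N·m counterclockwise.
Potted plant: 7.34 × 9.8 = 71.93 N down at 1.2 m → arm 5.46 m, τ = 71.93 × 5.46 = 392.7 N·m counterclockwise.
Block: 34.6 × 9.8 = 339.1 N down at 5.28 m → arm 1.38 m, τ = 339.1 × 1.38 = 468 N·m counterclockwise.
Net load moment about support B = 1616 N·m counterclockwise.
Reaction R at support A is upward at 0 m, arm 6.66 m → moment R × 6.66 clockwise.
Στ = 0 ⇒ R × 6.66 = 1616 ⇒ R = 243 N.

R_A ≈ 243 N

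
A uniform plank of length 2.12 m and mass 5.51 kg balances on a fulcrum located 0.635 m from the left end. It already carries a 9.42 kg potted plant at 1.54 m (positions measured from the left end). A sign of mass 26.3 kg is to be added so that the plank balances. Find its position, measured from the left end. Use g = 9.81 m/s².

x ≈ 0.222 m from the left end

Take moments about the fulcrum (at 0.635 m from the left end).
Beam weight: 5.51 × 9.81 = 54.05 N down at 1.06 m → arm 0.425 m, τ = 54.05 × 0.425 = 22.97 N·m clockwise.
Potted plant: 9.42 × 9.81 = 92.41 N down at 1.54 m → arm 0.905 m, τ = 92.41 × 0.905 = 83.63 N·m clockwise.
Net moment of existing loads = 106.6 N·m clockwise.
The sign weighs 26.3 × 9.81 = 258 N and must supply an equal counterclockwise moment, so its lever arm about the fulcrum is 106.6 / 258 = 0.413 m.
That puts it at 0.635 − 0.413 = 0.222 m from the left end.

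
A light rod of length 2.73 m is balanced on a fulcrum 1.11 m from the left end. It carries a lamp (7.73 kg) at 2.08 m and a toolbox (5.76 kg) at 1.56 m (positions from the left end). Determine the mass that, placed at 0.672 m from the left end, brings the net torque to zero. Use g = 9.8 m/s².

Sum moments about the fulcrum (at 1.11 m from the left end) (the support reaction has zero arm there).
Lamp: 7.73 × 9.8 = 75.75 N down at 2.08 m → arm 0.97 m, τ = 75.75 × 0.97 = 73.48 N·m clockwise.
Toolbox: 5.76 × 9.8 = 56.45 N down at 1.56 m → arm 0.45 m, τ = 56.45 × 0.45 = 25.4 N·m clockwise.
Net moment of known loads = 98.88 N·m clockwise.
An unknown mass m at 0.672 m has arm 0.438 m; its moment is m·g·0.438 counterclockwise.
Στ = 0 ⇒ m × 9.8 × 0.438 = 98.88 ⇒ m = 98.88 / (9.8 × 0.438) = 23 kg.

m ≈ 23 kg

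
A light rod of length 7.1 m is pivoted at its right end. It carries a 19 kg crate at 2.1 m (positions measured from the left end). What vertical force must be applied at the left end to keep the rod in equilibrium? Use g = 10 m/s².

Taking torques about the right end:
Crate: 19 × 10 = 190 N down at 2.1 m → arm 5 m, τ = 190 × 5 = 950 N·m counterclockwise.
Net moment of the loads = 950 N·m counterclockwise.
The upward force F acts at the left end, arm 7.1 m, giving F × 7.1 clockwise.
Στ = 0 ⇒ F × 7.1 = 950 ⇒ F = 950 / 7.1 = 134 N.

F ≈ 134 N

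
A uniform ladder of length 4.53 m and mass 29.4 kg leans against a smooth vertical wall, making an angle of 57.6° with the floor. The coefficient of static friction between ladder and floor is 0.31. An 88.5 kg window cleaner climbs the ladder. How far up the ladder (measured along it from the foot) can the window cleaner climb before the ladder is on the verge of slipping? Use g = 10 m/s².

Take moments about the foot of the ladder.
Ladder weight 29.4×10 = 294 N acts at 2.265 m along the ladder; its horizontal arm is 2.265·cos57.6° = 1.214 m → τ = 356.9 N·m clockwise.
Window cleaner weight 88.5×10 = 885 N at distance d → arm d·cos57.6° → τ = 885·d·0.5358 clockwise.
Wall normal N at the top has arm L sinθ = 3.825 m counterclockwise, so Στ = 0 gives N·3.825 = 356.9 + 474.2·d.
ΣFy = 0 ⇒ N_floor = 1179 N, so the maximum friction is μ_s·N_floor = 0.31×1179 = 365.5 N. ΣFx = 0 ⇒ N_wall = f, so at the slipping point N = 365.5 N.
Substituting: 365.5×3.825 = 356.9 + 474.2·d ⇒ d = (1398 − 356.9) / 474.2 = 2.2 m.

d ≈ 2.2 m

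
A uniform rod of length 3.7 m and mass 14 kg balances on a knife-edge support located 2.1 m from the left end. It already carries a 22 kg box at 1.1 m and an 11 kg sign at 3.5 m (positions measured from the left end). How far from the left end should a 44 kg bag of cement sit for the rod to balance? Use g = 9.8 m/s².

About the knife-edge support (at 2.1 m from the left end):
Beam weight: 14 × 9.8 = 137.2 N down at 1.85 m → arm 0.25 m, τ = 137.2 × 0.25 = 34.3 N·m counterclockwise.
Box: 22 × 9.8 = 215.6 N down at 1.1 m → arm 1 m, τ = 215.6 × 1 = 215.6 N·m counterclockwise.
Sign: 11 × 9.8 = 107.8 N down at 3.5 m → arm 1.4 m, τ = 107.8 × 1.4 = 150.9 N·m clockwise.
Net moment of existing loads = 99 N·m counterclockwise.
The bag of cement weighs 44 × 9.8 = 431.2 N and must supply an equal clockwise moment, so its lever arm about the knife-edge support is 99 / 431.2 = 0.23 m.
That puts it at 2.1 + 0.23 = 2.33 m from the left end.

x ≈ 2.33 m from the left end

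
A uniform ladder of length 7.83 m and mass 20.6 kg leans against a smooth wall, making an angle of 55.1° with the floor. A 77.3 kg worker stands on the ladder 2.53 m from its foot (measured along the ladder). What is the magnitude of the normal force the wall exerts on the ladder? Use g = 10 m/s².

Take moments about the foot of the ladder.
Ladder weight 20.6×10 = 206 N acts at 3.915 m along the ladder; its horizontal arm is 3.915·cos55.1° = 2.24 m → τ = 461.4 N·m clockwise.
Worker: 77.3×10 = 773 N at 2.53 m → arm 1.448 m → τ = 1119 N·m clockwise.
Wall normal N acts horizontally at the top; its moment arm is the height L sinθ = 7.83·sin55.1° = 6.422 m, counterclockwise.
For rotational equilibrium, N × 6.422 = 1580, so N = 246 N.

N_wall ≈ 246 N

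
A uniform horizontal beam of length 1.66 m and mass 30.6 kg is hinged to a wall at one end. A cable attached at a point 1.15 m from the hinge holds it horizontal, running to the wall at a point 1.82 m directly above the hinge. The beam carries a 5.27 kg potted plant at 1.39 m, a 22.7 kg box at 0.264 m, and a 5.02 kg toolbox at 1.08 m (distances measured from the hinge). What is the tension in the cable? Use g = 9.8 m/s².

Taking torques about the hinge:
Beam weight: 30.6 × 9.8 = 299.9 N down at 0.83 m → arm 0.83 m, τ = 299.9 × 0.83 = 248.9 N·m clockwise.
Potted plant: 5.27 × 9.8 = 51.65 N down at 1.39 m → arm 1.39 m, τ = 51.65 × 1.39 = 71.79 N·m clockwise.
Box: 22.7 × 9.8 = 222.5 N down at 0.264 m → arm 0.264 m, τ = 222.5 × 0.264 = 58.74 N·m clockwise.
Toolbox: 5.02 × 9.8 = 49.2 N down at 1.08 m → arm 1.08 m, τ = 49.2 × 1.08 = 53.14 N·m clockwise.
Total clockwise load moment = 432.6 N·m.
The cable tension T acts at 1.15 m; only its component perpendicular to the beam, T sinθ, produces torque. sinθ = h/√(h²+d²) = 1.82/√(1.82²+1.15²) = 0.8454.
Στ = 0 ⇒ T × 1.15 × 0.8454 = 432.6 ⇒ T = 432.6 / 0.9722 = 445 N.

T ≈ 445 N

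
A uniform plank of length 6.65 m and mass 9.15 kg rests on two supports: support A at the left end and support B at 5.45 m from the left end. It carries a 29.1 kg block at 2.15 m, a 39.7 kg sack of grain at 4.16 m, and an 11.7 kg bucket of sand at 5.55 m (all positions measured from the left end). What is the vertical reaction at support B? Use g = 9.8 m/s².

Sum moments about support A (its reaction then has zero moment arm).
Beam weight: 9.15 × 9.8 = 89.67 N down at 3.325 m → arm 3.325 m, τ = 89.67 × 3.325 = 298.2 N·m clockwise.
Block: 29.1 × 9.8 = 285.2 N down at 2.15 m → arm 2.15 m, τ = 285.2 × 2.15 = 613.2 N·m clockwise.
Sack of grain: 39.7 × 9.8 = 389.1 N down at 4.16 m → arm 4.16 m, τ = 389.1 × 4.16 = 1619 N·m clockwise.
Bucket of sand: 11.7 × 9.8 = 114.7 N down at 5.55 m → arm 5.55 m, τ = 114.7 × 5.55 = 636.6 N·m clockwise.
Net load moment about support A = 3167 N·m clockwise.
Reaction R at support B is upward at 5.45 m, arm 5.45 m → moment R × 5.45 counterclockwise.
Στ = 0 ⇒ R × 5.45 = 3167 ⇒ R = 581 N.

R_B ≈ 581 N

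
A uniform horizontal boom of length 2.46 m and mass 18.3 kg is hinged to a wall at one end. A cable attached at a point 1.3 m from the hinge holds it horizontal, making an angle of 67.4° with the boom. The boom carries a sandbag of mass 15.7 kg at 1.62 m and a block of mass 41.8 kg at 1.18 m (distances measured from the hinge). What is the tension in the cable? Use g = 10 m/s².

Choose the hinge as the axis so the unknown hinge reaction has zero arm there.
Beam weight: 18.3 × 10 = 183 N down at 1.23 m → arm 1.23 m, τ = 183 × 1.23 = 225.1 N·m clockwise.
Sandbag: 15.7 × 10 = 157 N down at 1.62 m → arm 1.62 m, τ = 157 × 1.62 = 254.3 N·m clockwise.
Block: 41.8 × 10 = 418 N down at 1.18 m → arm 1.18 m, τ = 418 × 1.18 = 493.2 N·m clockwise.
Total clockwise load moment = 972.6 N·m.
The cable tension T acts at 1.3 m; only its component perpendicular to the boom, T sinθ, produces torque. sin 67.4° = 0.9232.
Στ = 0 ⇒ T × 1.3 × 0.9232 = 972.6 ⇒ T = 972.6 / 1.2 = 810 N.

T ≈ 810 N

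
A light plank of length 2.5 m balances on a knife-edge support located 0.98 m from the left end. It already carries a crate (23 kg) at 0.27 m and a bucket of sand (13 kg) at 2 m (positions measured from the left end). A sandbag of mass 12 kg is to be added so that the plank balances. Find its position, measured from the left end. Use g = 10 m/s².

Choose the knife-edge support (at 0.98 m from the left end) as the axis so the support reaction has zero arm there.
Crate: 23 × 10 = 230 N down at 0.27 m → arm 0.71 m, τ = 230 × 0.71 = 163.3 N·m counterclockwise.
Bucket of sand: 13 × 10 = 130 N down at 2 m → arm 1.02 m, τ = 130 × 1.02 = 132.6 N·m clockwise.
Net moment of existing loads = 30.7 N·m counterclockwise.
The sandbag weighs 12 × 10 = 120 N and must supply an equal clockwise moment, so its lever arm about the knife-edge support is 30.7 / 120 = 0.256 m.
That puts it at 0.98 + 0.256 = 1.24 m from the left end.

x ≈ 1.24 m from the left end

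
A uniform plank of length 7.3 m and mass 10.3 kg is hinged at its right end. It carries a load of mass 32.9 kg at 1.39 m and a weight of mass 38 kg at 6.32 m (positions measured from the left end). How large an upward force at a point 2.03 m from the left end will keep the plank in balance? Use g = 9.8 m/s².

Take moments about the right end.
Beam weight: 10.3 × 9.8 = 100.9 N down at 3.65 m → arm 3.65 m, τ = 100.9 × 3.65 = 368.3 N·m counterclockwise.
Load: 32.9 × 9.8 = 322.4 N down at 1.39 m → arm 5.91 m, τ = 322.4 × 5.91 = 1905 N·m counterclockwise.
Weight: 38 × 9.8 = 372.4 N down at 6.32 m → arm 0.98 m, τ = 372.4 × 0.98 = 365 N·m counterclockwise.
Net moment of the loads = 2638 N·m counterclockwise.
The upward force F acts at a point 2.03 m from the left end, arm 5.27 m, giving F × 5.27 clockwise.
Setting net torque to zero: F × 5.27 = 2638 → F = 2638 / 5.27 = 501 N.

F ≈ 501 N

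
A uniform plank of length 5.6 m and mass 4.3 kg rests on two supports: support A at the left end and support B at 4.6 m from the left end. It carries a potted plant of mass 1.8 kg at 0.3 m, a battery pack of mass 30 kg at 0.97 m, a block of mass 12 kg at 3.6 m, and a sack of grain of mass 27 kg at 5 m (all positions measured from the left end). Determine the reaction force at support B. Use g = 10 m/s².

R_B ≈ 478 N

Choose support A as the axis so its reaction then has zero moment arm.
Beam weight: 4.3 × 10 = 43 N down at 2.8 m → arm 2.8 m, τ = 43 × 2.8 = 120.4 N·m clockwise.
Potted plant: 1.8 × 10 = 18 N down at 0.3 m → arm 0.3 m, τ = 18 × 0.3 = 5.4 N·m clockwise.
Battery pack: 30 × 10 = 300 N down at 0.97 m → arm 0.97 m, τ = 300 × 0.97 = 291 N·m clockwise.
Block: 12 × 10 = 120 N down at 3.6 m → arm 3.6 m, τ = 120 × 3.6 = 432 N·m clockwise.
Sack of grain: 27 × 10 = 270 N down at 5 m → arm 5 m, τ = 270 × 5 = 1350 N·m clockwise.
Net load moment about support A = 2199 N·m clockwise.
Reaction R at support B is upward at 4.6 m, arm 4.6 m → moment R × 4.6 counterclockwise.
For rotational equilibrium, R × 4.6 = 2199, so R = 478 N.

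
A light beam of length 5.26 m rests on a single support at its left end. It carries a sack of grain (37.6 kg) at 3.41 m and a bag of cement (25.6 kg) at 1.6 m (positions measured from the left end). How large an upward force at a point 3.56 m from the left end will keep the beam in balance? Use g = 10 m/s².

Taking torques about the left end:
Sack of grain: 37.6 × 10 = 376 N down at 3.41 m → arm 3.41 m, τ = 376 × 3.41 = 1282 N·m clockwise.
Bag of cement: 25.6 × 10 = 256 N down at 1.6 m → arm 1.6 m, τ = 256 × 1.6 = 409.6 N·m clockwise.
Net moment of the loads = 1692 N·m clockwise.
The upward force F acts at a point 3.56 m from the left end, arm 3.56 m, giving F × 3.56 counterclockwise.
For rotational equilibrium, F × 3.56 = 1692, so F = 1692 / 3.56 = 475 N.

F ≈ 475 N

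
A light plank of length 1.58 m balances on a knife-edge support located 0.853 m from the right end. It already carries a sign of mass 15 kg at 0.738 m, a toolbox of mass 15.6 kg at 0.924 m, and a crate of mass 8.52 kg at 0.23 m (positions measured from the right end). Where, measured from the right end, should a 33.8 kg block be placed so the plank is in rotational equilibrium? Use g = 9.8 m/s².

About the knife-edge support (at 0.853 m from the right end):
Sign: 15 × 9.8 = 147 N down at 0.738 m → arm 0.115 m, τ = 147 × 0.115 = 16.91 N·m clockwise.
Toolbox: 15.6 × 9.8 = 152.9 N down at 0.924 m → arm 0.071 m, τ = 152.9 × 0.071 = 10.86 N·m counterclockwise.
Crate: 8.52 × 9.8 = 83.5 N down at 0.23 m → arm 0.623 m, τ = 83.5 × 0.623 = 52.02 N·m clockwise.
Net moment of existing loads = 58.07 N·m clockwise.
The block weighs 33.8 × 9.8 = 331.2 N and must supply an equal counterclockwise moment, so its lever arm about the knife-edge support is 58.07 / 331.2 = 0.175 m.
That puts it at 0.853 + 0.175 = 1.03 m from the right end.

x ≈ 1.03 m from the right end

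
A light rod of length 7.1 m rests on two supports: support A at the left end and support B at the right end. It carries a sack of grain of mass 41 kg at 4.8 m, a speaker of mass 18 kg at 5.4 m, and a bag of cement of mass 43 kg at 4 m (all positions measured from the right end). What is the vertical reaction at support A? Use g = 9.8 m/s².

R_A ≈ 643 N

Choose support B as the axis so its reaction then has zero moment arm.
Sack of grain: 41 × 9.8 = 401.8 N down at 4.8 m → arm 4.8 m, τ = 401.8 × 4.8 = 1929 N·m counterclockwise.
Speaker: 18 × 9.8 = 176.4 N down at 5.4 m → arm 5.4 m, τ = 176.4 × 5.4 = 952.6 N·m counterclockwise.
Bag of cement: 43 × 9.8 = 421.4 N down at 4 m → arm 4 m, τ = 421.4 × 4 = 1686 N·m counterclockwise.
Net load moment about support B = 4568 N·m counterclockwise.
Reaction R at support A is upward at 7.1 m, arm 7.1 m → moment R × 7.1 clockwise.
For rotational equilibrium, R × 7.1 = 4568, so R = 643 N.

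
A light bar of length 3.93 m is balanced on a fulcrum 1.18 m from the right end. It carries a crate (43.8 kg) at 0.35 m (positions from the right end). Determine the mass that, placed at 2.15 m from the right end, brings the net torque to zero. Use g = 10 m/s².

Choose the fulcrum (at 1.18 m from the right end) as the axis so the support reaction has zero arm there.
Crate: 43.8 × 10 = 438 N down at 0.35 m → arm 0.83 m, τ = 438 × 0.83 = 363.5 N·m clockwise.
Net moment of known loads = 363.5 N·m clockwise.
An unknown mass m at 2.15 m has arm 0.97 m; its moment is m·g·0.97 counterclockwise.
Balancing moments: m × 10 × 0.97 = 363.5, giving m = 363.5 / (10 × 0.97) = 37.5 kg.

m ≈ 37.5 kg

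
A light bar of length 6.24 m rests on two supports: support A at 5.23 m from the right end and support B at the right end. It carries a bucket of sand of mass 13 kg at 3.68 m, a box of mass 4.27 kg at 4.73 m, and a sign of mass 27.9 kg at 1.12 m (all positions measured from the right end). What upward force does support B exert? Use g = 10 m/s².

Take moments about support A.
Bucket of sand: 13 × 10 = 130 N down at 3.68 m → arm 1.55 m, τ = 130 × 1.55 = 201.5 N·m clockwise.
Box: 4.27 × 10 = 42.7 N down at 4.73 m → arm 0.5 m, τ = 42.7 × 0.5 = 21.35 N·m clockwise.
Sign: 27.9 × 10 = 279 N down at 1.12 m → arm 4.11 m, τ = 279 × 4.11 = 1147 N·m clockwise.
Net load moment about support A = 1370 N·m clockwise.
Reaction R at support B is upward at 0 m, arm 5.23 m → moment R × 5.23 counterclockwise.
For rotational equilibrium, R × 5.23 = 1370, so R = 262 N.

R_B ≈ 262 N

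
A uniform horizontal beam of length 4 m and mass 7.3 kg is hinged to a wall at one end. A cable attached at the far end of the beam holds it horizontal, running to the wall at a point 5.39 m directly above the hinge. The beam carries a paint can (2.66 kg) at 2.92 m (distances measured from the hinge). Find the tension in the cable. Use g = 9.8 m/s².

Take moments about the hinge.
Beam weight: 7.3 × 9.8 = 71.54 N down at 2 m → arm 2 m, τ = 71.54 × 2 = 143.1 N·m clockwise.
Paint can: 2.66 × 9.8 = 26.07 N down at 2.92 m → arm 2.92 m, τ = 26.07 × 2.92 = 76.12 N·m clockwise.
Total clockwise load moment = 219.2 N·m.
The cable tension T acts at 4 m; only its component perpendicular to the beam, T sinθ, produces torque. sinθ = h/√(h²+d²) = 5.39/√(5.39²+4²) = 0.803.
Setting net torque to zero: T × 4 × 0.803 = 219.2 → T = 219.2 / 3.212 = 68.2 N.

T ≈ 68.2 N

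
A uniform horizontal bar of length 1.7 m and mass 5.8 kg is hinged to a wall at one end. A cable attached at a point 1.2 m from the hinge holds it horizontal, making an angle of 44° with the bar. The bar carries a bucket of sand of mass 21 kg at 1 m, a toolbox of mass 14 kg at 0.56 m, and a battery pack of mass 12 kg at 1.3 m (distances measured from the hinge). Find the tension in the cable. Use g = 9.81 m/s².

About the hinge:
Beam weight: 5.8 × 9.81 = 56.9 N down at 0.85 m → arm 0.85 m, τ = 56.9 × 0.85 = 48.36 N·m clockwise.
Bucket of sand: 21 × 9.81 = 206 N down at 1 m → arm 1 m, τ = 206 × 1 = 206 N·m clockwise.
Toolbox: 14 × 9.81 = 137.3 N down at 0.56 m → arm 0.56 m, τ = 137.3 × 0.56 = 76.89 N·m clockwise.
Battery pack: 12 × 9.81 = 117.7 N down at 1.3 m → arm 1.3 m, τ = 117.7 × 1.3 = 153 N·m clockwise.
Total clockwise load moment = 484.2 N·m.
The cable tension T acts at 1.2 m; only its component perpendicular to the bar, T sinθ, produces torque. sin 44° = 0.6947.
Setting net torque to zero: T × 1.2 × 0.6947 = 484.2 → T = 484.2 / 0.8336 = 581 N.

T ≈ 581 N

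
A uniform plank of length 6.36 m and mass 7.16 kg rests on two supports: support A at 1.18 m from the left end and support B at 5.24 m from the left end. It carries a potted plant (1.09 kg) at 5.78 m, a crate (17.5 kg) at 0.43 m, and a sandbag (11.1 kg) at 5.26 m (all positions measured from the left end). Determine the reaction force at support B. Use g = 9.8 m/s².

R_B ≈ 124 N

About support A:
Beam weight: 7.16 × 9.8 = 70.17 N down at 3.18 m → arm 2 m, τ = 70.17 × 2 = 140.3 N·m clockwise.
Potted plant: 1.09 × 9.8 = 10.68 N down at 5.78 m → arm 4.6 m, τ = 10.68 × 4.6 = 49.13 N·m clockwise.
Crate: 17.5 × 9.8 = 171.5 N down at 0.43 m → arm 0.75 m, τ = 171.5 × 0.75 = 128.6 N·m counterclockwise.
Sandbag: 11.1 × 9.8 = 108.8 N down at 5.26 m → arm 4.08 m, τ = 108.8 × 4.08 = 443.9 N·m clockwise.
Net load moment about support A = 504.7 N·m clockwise.
Reaction R at support B is upward at 5.24 m, arm 4.06 m → moment R × 4.06 counterclockwise.
Setting net torque to zero: R × 4.06 = 504.7 → R = 124 N.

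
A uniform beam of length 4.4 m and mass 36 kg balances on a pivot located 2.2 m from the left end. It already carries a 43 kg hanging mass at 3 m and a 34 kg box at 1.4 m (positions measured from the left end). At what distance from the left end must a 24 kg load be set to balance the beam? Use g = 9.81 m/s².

Choose the pivot (at 2.2 m from the left end) as the axis so the support reaction has zero arm there.
Beam weight: acts at the pivot, moment arm 0 → no torque.
Hanging mass: 43 × 9.81 = 421.8 N down at 3 m → arm 0.8 m, τ = 421.8 × 0.8 = 337.4 N·m clockwise.
Box: 34 × 9.81 = 333.5 N down at 1.4 m → arm 0.8 m, τ = 333.5 × 0.8 = 266.8 N·m counterclockwise.
Net moment of existing loads = 70.6 N·m clockwise.
The load weighs 24 × 9.81 = 235.4 N and must supply an equal counterclockwise moment, so its lever arm about the pivot is 70.6 / 235.4 = 0.3 m.
That puts it at 2.2 − 0.3 = 1.9 m from the left end.

x ≈ 1.9 m from the left end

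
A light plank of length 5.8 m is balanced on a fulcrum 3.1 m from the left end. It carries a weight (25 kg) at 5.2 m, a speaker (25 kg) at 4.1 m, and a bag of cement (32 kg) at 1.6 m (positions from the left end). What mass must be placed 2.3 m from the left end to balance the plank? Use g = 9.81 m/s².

Taking torques about the fulcrum (at 3.1 m from the left end):
Weight: 25 × 9.81 = 245.2 N down at 5.2 m → arm 2.1 m, τ = 245.2 × 2.1 = 514.9 N·m clockwise.
Speaker: 25 × 9.81 = 245.2 N down at 4.1 m → arm 1 m, τ = 245.2 × 1 = 245.2 N·m clockwise.
Bag of cement: 32 × 9.81 = 313.9 N down at 1.6 m → arm 1.5 m, τ = 313.9 × 1.5 = 470.8 N·m counterclockwise.
Net moment of known loads = 289.3 N·m clockwise.
An unknown mass m at 2.3 m has arm 0.8 m; its moment is m·g·0.8 counterclockwise.
Setting net torque to zero: m × 9.81 × 0.8 = 289.3 → m = 289.3 / (9.81 × 0.8) = 36.9 kg.

m ≈ 36.9 kg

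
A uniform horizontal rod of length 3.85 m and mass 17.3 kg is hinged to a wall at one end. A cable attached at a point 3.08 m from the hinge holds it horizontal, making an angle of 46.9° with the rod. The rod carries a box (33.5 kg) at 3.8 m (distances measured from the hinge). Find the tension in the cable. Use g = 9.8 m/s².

About the hinge:
Beam weight: 17.3 × 9.8 = 169.5 N down at 1.925 m → arm 1.925 m, τ = 169.5 × 1.925 = 326.3 N·m clockwise.
Box: 33.5 × 9.8 = 328.3 N down at 3.8 m → arm 3.8 m, τ = 328.3 × 3.8 = 1248 N·m clockwise.
Total clockwise load moment = 1574 N·m.
The cable tension T acts at 3.08 m; only its component perpendicular to the rod, T sinθ, produces torque. sin 46.9° = 0.7302.
For rotational equilibrium, T × 3.08 × 0.7302 = 1574, so T = 1574 / 2.249 = 700 N.

T ≈ 700 N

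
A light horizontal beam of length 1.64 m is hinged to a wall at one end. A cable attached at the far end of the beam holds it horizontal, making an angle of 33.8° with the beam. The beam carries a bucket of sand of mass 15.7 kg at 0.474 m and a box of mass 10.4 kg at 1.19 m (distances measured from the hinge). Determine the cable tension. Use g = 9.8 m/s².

Taking torques about the hinge:
Bucket of sand: 15.7 × 9.8 = 153.9 N down at 0.474 m → arm 0.474 m, τ = 153.9 × 0.474 = 72.95 N·m clockwise.
Box: 10.4 × 9.8 = 101.9 N down at 1.19 m → arm 1.19 m, τ = 101.9 × 1.19 = 121.3 N·m clockwise.
Total clockwise load moment = 194.2 N·m.
The cable tension T acts at 1.64 m; only its component perpendicular to the beam, T sinθ, produces torque. sin 33.8° = 0.5563.
Setting net torque to zero: T × 1.64 × 0.5563 = 194.2 → T = 194.2 / 0.9123 = 213 N.

T ≈ 213 N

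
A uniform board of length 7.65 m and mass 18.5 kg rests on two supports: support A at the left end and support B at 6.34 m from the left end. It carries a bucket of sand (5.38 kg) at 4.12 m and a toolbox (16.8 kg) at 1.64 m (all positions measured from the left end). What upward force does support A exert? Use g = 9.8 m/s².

R_A ≈ 212 N

Sum moments about support B (its reaction then has zero moment arm).
Beam weight: 18.5 × 9.8 = 181.3 N down at 3.825 m → arm 2.515 m, τ = 181.3 × 2.515 = 456 N·m counterclockwise.
Bucket of sand: 5.38 × 9.8 = 52.72 N down at 4.12 m → arm 2.22 m, τ = 52.72 × 2.22 = 117 N·m counterclockwise.
Toolbox: 16.8 × 9.8 = 164.6 N down at 1.64 m → arm 4.7 m, τ = 164.6 × 4.7 = 773.6 N·m counterclockwise.
Net load moment about support B = 1347 N·m counterclockwise.
Reaction R at support A is upward at 0 m, arm 6.34 m → moment R × 6.34 clockwise.
Setting net torque to zero: R × 6.34 = 1347 → R = 212 N.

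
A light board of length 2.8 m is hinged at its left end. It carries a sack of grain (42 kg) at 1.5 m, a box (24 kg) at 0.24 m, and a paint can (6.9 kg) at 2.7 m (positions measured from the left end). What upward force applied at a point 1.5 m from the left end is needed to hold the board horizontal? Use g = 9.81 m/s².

F ≈ 572 N

Take moments about the left end.
Sack of grain: 42 × 9.81 = 412 N down at 1.5 m → arm 1.5 m, τ = 412 × 1.5 = 618 N·m clockwise.
Box: 24 × 9.81 = 235.4 N down at 0.24 m → arm 0.24 m, τ = 235.4 × 0.24 = 56.5 N·m clockwise.
Paint can: 6.9 × 9.81 = 67.69 N down at 2.7 m → arm 2.7 m, τ = 67.69 × 2.7 = 182.8 N·m clockwise.
Net moment of the loads = 857.3 N·m clockwise.
The upward force F acts at a point 1.5 m from the left end, arm 1.5 m, giving F × 1.5 counterclockwise.
Setting net torque to zero: F × 1.5 = 857.3 → F = 857.3 / 1.5 = 572 N.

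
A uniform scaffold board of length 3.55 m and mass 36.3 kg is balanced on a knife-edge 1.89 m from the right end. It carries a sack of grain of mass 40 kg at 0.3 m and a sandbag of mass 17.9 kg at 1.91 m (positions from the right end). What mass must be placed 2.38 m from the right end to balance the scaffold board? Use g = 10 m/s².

m ≈ 138 kg

Choose the knife-edge (at 1.89 m from the right end) as the axis so the support reaction has zero arm there.
Beam weight: 36.3 × 10 = 363 N down at 1.775 m → arm 0.115 m, τ = 363 × 0.115 = 41.75 N·m clockwise.
Sack of grain: 40 × 10 = 400 N down at 0.3 m → arm 1.59 m, τ = 400 × 1.59 = 636 N·m clockwise.
Sandbag: 17.9 × 10 = 179 N down at 1.91 m → arm 0.02 m, τ = 179 × 0.02 = 3.58 N·m counterclockwise.
Net moment of known loads = 674.2 N·m clockwise.
An unknown mass m at 2.38 m has arm 0.49 m; its moment is m·g·0.49 counterclockwise.
Balancing moments: m × 10 × 0.49 = 674.2, giving m = 674.2 / (10 × 0.49) = 138 kg.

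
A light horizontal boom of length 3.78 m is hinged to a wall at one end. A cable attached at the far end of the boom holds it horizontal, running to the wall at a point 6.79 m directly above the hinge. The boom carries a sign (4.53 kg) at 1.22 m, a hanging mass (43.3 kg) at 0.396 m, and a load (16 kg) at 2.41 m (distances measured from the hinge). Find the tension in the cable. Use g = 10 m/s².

Take moments about the hinge.
Sign: 4.53 × 10 = 45.3 N down at 1.22 m → arm 1.22 m, τ = 45.3 × 1.22 = 55.27 N·m clockwise.
Hanging mass: 43.3 × 10 = 433 N down at 0.396 m → arm 0.396 m, τ = 433 × 0.396 = 171.5 N·m clockwise.
Load: 16 × 10 = 160 N down at 2.41 m → arm 2.41 m, τ = 160 × 2.41 = 385.6 N·m clockwise.
Total clockwise load moment = 612.4 N·m.
The cable tension T acts at 3.78 m; only its component perpendicular to the boom, T sinθ, produces torque. sinθ = h/√(h²+d²) = 6.79/√(6.79²+3.78²) = 0.8737.
Στ = 0 ⇒ T × 3.78 × 0.8737 = 612.4 ⇒ T = 612.4 / 3.303 = 185 N.

T ≈ 185 N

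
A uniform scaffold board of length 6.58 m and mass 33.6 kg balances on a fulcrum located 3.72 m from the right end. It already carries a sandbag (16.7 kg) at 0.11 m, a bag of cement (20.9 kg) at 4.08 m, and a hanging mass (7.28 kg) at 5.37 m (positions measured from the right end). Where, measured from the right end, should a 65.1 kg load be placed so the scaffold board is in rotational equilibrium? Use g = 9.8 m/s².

Choose the fulcrum (at 3.72 m from the right end) as the axis so the support reaction has zero arm there.
Beam weight: 33.6 × 9.8 = 329.3 N down at 3.29 m → arm 0.43 m, τ = 329.3 × 0.43 = 141.6 N·m clockwise.
Sandbag: 16.7 × 9.8 = 163.7 N down at 0.11 m → arm 3.61 m, τ = 163.7 × 3.61 = 591 N·m clockwise.
Bag of cement: 20.9 × 9.8 = 204.8 N down at 4.08 m → arm 0.36 m, τ = 204.8 × 0.36 = 73.73 N·m counterclockwise.
Hanging mass: 7.28 × 9.8 = 71.34 N down at 5.37 m → arm 1.65 m, τ = 71.34 × 1.65 = 117.7 N·m counterclockwise.
Net moment of existing loads = 541.2 N·m clockwise.
The load weighs 65.1 × 9.8 = 638 N and must supply an equal counterclockwise moment, so its lever arm about the fulcrum is 541.2 / 638 = 0.848 m.
That puts it at 3.72 + 0.848 = 4.57 m from the right end.

x ≈ 4.57 m from the right end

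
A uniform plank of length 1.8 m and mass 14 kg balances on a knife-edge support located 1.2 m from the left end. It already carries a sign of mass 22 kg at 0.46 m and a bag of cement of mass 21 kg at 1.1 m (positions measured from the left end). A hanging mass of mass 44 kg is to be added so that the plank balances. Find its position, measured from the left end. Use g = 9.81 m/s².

x ≈ 1.71 m from the left end

Taking torques about the knife-edge support (at 1.2 m from the left end):
Beam weight: 14 × 9.81 = 137.3 N down at 0.9 m → arm 0.3 m, τ = 137.3 × 0.3 = 41.19 N·m counterclockwise.
Sign: 22 × 9.81 = 215.8 N down at 0.46 m → arm 0.74 m, τ = 215.8 × 0.74 = 159.7 N·m counterclockwise.
Bag of cement: 21 × 9.81 = 206 N down at 1.1 m → arm 0.1 m, τ = 206 × 0.1 = 20.6 N·m counterclockwise.
Net moment of existing loads = 221.5 N·m counterclockwise.
The hanging mass weighs 44 × 9.81 = 431.6 N and must supply an equal clockwise moment, so its lever arm about the knife-edge support is 221.5 / 431.6 = 0.513 m.
That puts it at 1.2 + 0.513 = 1.71 m from the left end.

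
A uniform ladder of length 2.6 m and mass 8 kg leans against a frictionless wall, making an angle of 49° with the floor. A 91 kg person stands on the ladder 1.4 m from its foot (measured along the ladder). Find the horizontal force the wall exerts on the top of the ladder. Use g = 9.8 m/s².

N_wall ≈ 452 N

About the foot of the ladder:
Ladder weight 8×9.8 = 78.4 N acts at 1.3 m along the ladder; its horizontal arm is 1.3·cos49° = 0.8529 m → τ = 66.87 N·m clockwise.
Person: 91×9.8 = 891.8 N at 1.4 m → arm 0.9185 m → τ = 819.1 N·m clockwise.
Wall normal N acts horizontally at the top; its moment arm is the height L sinθ = 2.6·sin49° = 1.962 m, counterclockwise.
Setting net torque to zero: N × 1.962 = 886 → N = 452 N.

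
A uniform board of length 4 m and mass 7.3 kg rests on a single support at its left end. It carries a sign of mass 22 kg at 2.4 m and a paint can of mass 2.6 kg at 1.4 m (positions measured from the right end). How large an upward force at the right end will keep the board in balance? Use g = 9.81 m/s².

Sum moments about the left end (the unknown pivot reaction has zero arm there).
Beam weight: 7.3 × 9.81 = 71.61 N down at 2 m → arm 2 m, τ = 71.61 × 2 = 143.2 N·m clockwise.
Sign: 22 × 9.81 = 215.8 N down at 2.4 m → arm 1.6 m, τ = 215.8 × 1.6 = 345.3 N·m clockwise.
Paint can: 2.6 × 9.81 = 25.51 N down at 1.4 m → arm 2.6 m, τ = 25.51 × 2.6 = 66.33 N·m clockwise.
Net moment of the loads = 554.8 N·m clockwise.
The upward force F acts at the right end, arm 4 m, giving F × 4 counterclockwise.
Balancing moments: F × 4 = 554.8, giving F = 554.8 / 4 = 139 N.

F ≈ 139 N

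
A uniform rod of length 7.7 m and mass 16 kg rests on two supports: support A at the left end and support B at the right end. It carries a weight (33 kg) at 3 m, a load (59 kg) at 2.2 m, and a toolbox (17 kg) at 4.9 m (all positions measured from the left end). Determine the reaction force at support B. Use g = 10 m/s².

Sum moments about support A (its reaction then has zero moment arm).
Beam weight: 16 × 10 = 160 N down at 3.85 m → arm 3.85 m, τ = 160 × 3.85 = 616 N·m clockwise.
Weight: 33 × 10 = 330 N down at 3 m → arm 3 m, τ = 330 × 3 = 990 N·m clockwise.
Load: 59 × 10 = 590 N down at 2.2 m → arm 2.2 m, τ = 590 × 2.2 = 1298 N·m clockwise.
Toolbox: 17 × 10 = 170 N down at 4.9 m → arm 4.9 m, τ = 170 × 4.9 = 833 N·m clockwise.
Net load moment about support A = 3737 N·m clockwise.
Reaction R at support B is upward at 7.7 m, arm 7.7 m → moment R × 7.7 counterclockwise.
Στ = 0 ⇒ R × 7.7 = 3737 ⇒ R = 485 N.

R_B ≈ 485 N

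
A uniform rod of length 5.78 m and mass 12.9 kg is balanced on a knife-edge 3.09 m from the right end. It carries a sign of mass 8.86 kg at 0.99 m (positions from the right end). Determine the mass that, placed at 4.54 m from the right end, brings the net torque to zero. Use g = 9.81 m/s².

Choose the knife-edge (at 3.09 m from the right end) as the axis so the support reaction has zero arm there.
Beam weight: 12.9 × 9.81 = 126.5 N down at 2.89 m → arm 0.2 m, τ = 126.5 × 0.2 = 25.3 N·m clockwise.
Sign: 8.86 × 9.81 = 86.92 N down at 0.99 m → arm 2.1 m, τ = 86.92 × 2.1 = 182.5 N·m clockwise.
Net moment of known loads = 207.8 N·m clockwise.
An unknown mass m at 4.54 m has arm 1.45 m; its moment is m·g·1.45 counterclockwise.
Setting net torque to zero: m × 9.81 × 1.45 = 207.8 → m = 207.8 / (9.81 × 1.45) = 14.6 kg.

m ≈ 14.6 kg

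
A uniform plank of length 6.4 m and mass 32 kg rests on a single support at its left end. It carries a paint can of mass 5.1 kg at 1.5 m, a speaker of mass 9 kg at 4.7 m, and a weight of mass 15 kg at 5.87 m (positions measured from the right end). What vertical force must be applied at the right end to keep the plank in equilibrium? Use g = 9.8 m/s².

Take moments about the left end.
Beam weight: 32 × 9.8 = 313.6 N down at 3.2 m → arm 3.2 m, τ = 313.6 × 3.2 = 1004 N·m clockwise.
Paint can: 5.1 × 9.8 = 49.98 N down at 1.5 m → arm 4.9 m, τ = 49.98 × 4.9 = 244.9 N·m clockwise.
Speaker: 9 × 9.8 = 88.2 N down at 4.7 m → arm 1.7 m, τ = 88.2 × 1.7 = 149.9 N·m clockwise.
Weight: 15 × 9.8 = 147 N down at 5.87 m → arm 0.53 m, τ = 147 × 0.53 = 77.91 N·m clockwise.
Net moment of the loads = 1477 N·m clockwise.
The upward force F acts at the right end, arm 6.4 m, giving F × 6.4 counterclockwise.
Balancing moments: F × 6.4 = 1477, giving F = 1477 / 6.4 = 231 N.

F ≈ 231 N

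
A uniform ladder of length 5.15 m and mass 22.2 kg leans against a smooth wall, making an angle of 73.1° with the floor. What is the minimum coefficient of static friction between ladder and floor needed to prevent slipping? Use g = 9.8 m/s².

μ_min ≈ 0.152

About the foot of the ladder:
Ladder weight 22.2×9.8 = 217.6 N acts at 2.575 m along the ladder; its horizontal arm is 2.575·cos73.1° = 0.7486 m → τ = 162.9 N·m clockwise.
Wall normal N acts horizontally at the top; its moment arm is the height L sinθ = 5.15·sin73.1° = 4.928 m, counterclockwise.
Setting net torque to zero: N × 4.928 = 162.9 → N = 33.06 N.
ΣFx = 0 ⇒ f = N_wall = 33.06 N. ΣFy = 0 ⇒ N_floor = 217.6 N.
μ_min = f / N_floor = 33.06 / 217.6 = 0.152.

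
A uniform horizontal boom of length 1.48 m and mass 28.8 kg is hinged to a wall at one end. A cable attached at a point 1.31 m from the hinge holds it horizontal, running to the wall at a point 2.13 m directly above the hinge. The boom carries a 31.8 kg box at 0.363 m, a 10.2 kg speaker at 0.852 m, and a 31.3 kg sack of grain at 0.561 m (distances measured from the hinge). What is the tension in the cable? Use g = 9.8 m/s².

T ≈ 519 N

Take moments about the hinge.
Beam weight: 28.8 × 9.8 = 282.2 N down at 0.74 m → arm 0.74 m, τ = 282.2 × 0.74 = 208.8 N·m clockwise.
Box: 31.8 × 9.8 = 311.6 N down at 0.363 m → arm 0.363 m, τ = 311.6 × 0.363 = 113.1 N·m clockwise.
Speaker: 10.2 × 9.8 = 99.96 N down at 0.852 m → arm 0.852 m, τ = 99.96 × 0.852 = 85.17 N·m clockwise.
Sack of grain: 31.3 × 9.8 = 306.7 N down at 0.561 m → arm 0.561 m, τ = 306.7 × 0.561 = 172.1 N·m clockwise.
Total clockwise load moment = 579.2 N·m.
The cable tension T acts at 1.31 m; only its component perpendicular to the boom, T sinθ, produces torque. sinθ = h/√(h²+d²) = 2.13/√(2.13²+1.31²) = 0.8518.
Setting net torque to zero: T × 1.31 × 0.8518 = 579.2 → T = 579.2 / 1.116 = 519 N.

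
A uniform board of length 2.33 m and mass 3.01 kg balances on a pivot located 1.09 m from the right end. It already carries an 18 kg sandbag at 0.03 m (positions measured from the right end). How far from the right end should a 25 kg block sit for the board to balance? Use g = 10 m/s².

x ≈ 1.84 m from the right end

About the pivot (at 1.09 m from the right end):
Beam weight: 3.01 × 10 = 30.1 N down at 1.165 m → arm 0.075 m, τ = 30.1 × 0.075 = 2.257 N·m counterclockwise.
Sandbag: 18 × 10 = 180 N down at 0.03 m → arm 1.06 m, τ = 180 × 1.06 = 190.8 N·m clockwise.
Net moment of existing loads = 188.5 N·m clockwise.
The block weighs 25 × 10 = 250 N and must supply an equal counterclockwise moment, so its lever arm about the pivot is 188.5 / 250 = 0.754 m.
That puts it at 1.09 + 0.754 = 1.84 m from the right end.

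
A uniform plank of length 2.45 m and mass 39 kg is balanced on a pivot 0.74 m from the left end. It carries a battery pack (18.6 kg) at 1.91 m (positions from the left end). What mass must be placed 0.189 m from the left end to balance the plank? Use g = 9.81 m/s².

About the pivot (at 0.74 m from the left end):
Beam weight: 39 × 9.81 = 382.6 N down at 1.225 m → arm 0.485 m, τ = 382.6 × 0.485 = 185.6 N·m clockwise.
Battery pack: 18.6 × 9.81 = 182.5 N down at 1.91 m → arm 1.17 m, τ = 182.5 × 1.17 = 213.5 N·m clockwise.
Net moment of known loads = 399.1 N·m clockwise.
An unknown mass m at 0.189 m has arm 0.551 m; its moment is m·g·0.551 counterclockwise.
Στ = 0 ⇒ m × 9.81 × 0.551 = 399.1 ⇒ m = 399.1 / (9.81 × 0.551) = 73.8 kg.

m ≈ 73.8 kg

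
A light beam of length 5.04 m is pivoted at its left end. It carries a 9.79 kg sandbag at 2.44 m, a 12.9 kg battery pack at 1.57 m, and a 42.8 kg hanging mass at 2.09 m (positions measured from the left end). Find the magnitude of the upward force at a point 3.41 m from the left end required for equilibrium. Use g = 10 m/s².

Taking torques about the left end:
Sandbag: 9.79 × 10 = 97.9 N down at 2.44 m → arm 2.44 m, τ = 97.9 × 2.44 = 238.9 N·m clockwise.
Battery pack: 12.9 × 10 = 129 N down at 1.57 m → arm 1.57 m, τ = 129 × 1.57 = 202.5 N·m clockwise.
Hanging mass: 42.8 × 10 = 428 N down at 2.09 m → arm 2.09 m, τ = 428 × 2.09 = 894.5 N·m clockwise.
Net moment of the loads = 1336 N·m clockwise.
The upward force F acts at a point 3.41 m from the left end, arm 3.41 m, giving F × 3.41 counterclockwise.
For rotational equilibrium, F × 3.41 = 1336, so F = 1336 / 3.41 = 392 N.

F ≈ 392 N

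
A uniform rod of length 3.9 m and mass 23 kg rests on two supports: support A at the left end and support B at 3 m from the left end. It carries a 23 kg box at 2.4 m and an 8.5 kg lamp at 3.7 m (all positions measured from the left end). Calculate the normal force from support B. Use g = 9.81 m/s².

About support A:
Beam weight: 23 × 9.81 = 225.6 N down at 1.95 m → arm 1.95 m, τ = 225.6 × 1.95 = 439.9 N·m clockwise.
Box: 23 × 9.81 = 225.6 N down at 2.4 m → arm 2.4 m, τ = 225.6 × 2.4 = 541.4 N·m clockwise.
Lamp: 8.5 × 9.81 = 83.39 N down at 3.7 m → arm 3.7 m, τ = 83.39 × 3.7 = 308.5 N·m clockwise.
Net load moment about support A = 1290 N·m clockwise.
Reaction R at support B is upward at 3 m, arm 3 m → moment R × 3 counterclockwise.
Setting net torque to zero: R × 3 = 1290 → R = 430 N.

R_B ≈ 430 N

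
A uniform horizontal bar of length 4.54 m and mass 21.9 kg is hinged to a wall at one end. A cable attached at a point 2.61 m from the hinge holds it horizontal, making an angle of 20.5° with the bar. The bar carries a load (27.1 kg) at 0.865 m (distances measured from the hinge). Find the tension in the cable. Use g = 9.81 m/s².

About the hinge:
Beam weight: 21.9 × 9.81 = 214.8 N down at 2.27 m → arm 2.27 m, τ = 214.8 × 2.27 = 487.6 N·m clockwise.
Load: 27.1 × 9.81 = 265.9 N down at 0.865 m → arm 0.865 m, τ = 265.9 × 0.865 = 230 N·m clockwise.
Total clockwise load moment = 717.6 N·m.
The cable tension T acts at 2.61 m; only its component perpendicular to the bar, T sinθ, produces torque. sin 20.5° = 0.3502.
For rotational equilibrium, T × 2.61 × 0.3502 = 717.6, so T = 717.6 / 0.914 = 785 N.

T ≈ 785 N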